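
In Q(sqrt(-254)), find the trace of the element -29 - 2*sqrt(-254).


Tr(a + b*sqrt(d)) = (a + b*sqrt(d)) + (a - b*sqrt(d)) = 2a
= 2 * (-29)
= -58

-58


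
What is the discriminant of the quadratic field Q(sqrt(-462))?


For K = Q(sqrt(d)) with d squarefree: disc(K) = d if d = 1 mod 4, and disc(K) = 4d if d = 2 or 3 mod 4.
Here d = -462, and d mod 4 = 2.
d = 2 mod 4, not 1 (O_K = Z[sqrt(d)]), so disc(K) = 4d = 4 * (-462) = -1848

-1848


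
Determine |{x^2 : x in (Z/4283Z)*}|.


For prime p, the number of non-zero quadratic residues is (p-1)/2.
= (4283-1)/2
= 2141

2141


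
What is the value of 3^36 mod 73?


p = 73 is prime and the exponent is (p-1)/2 = 36, so by Euler's criterion 3^36 = (3/73) = +1 or -1 mod 73.
Compute by square-and-multiply:
  36 = 32 + 4 (binary 100100)
  Repeated squaring mod 73: 3^1 = 3, 3^2 = 9, 3^4 = 8, 3^8 = 64, 3^16 = 8, 3^32 = 64
  3^36 = 3^32 * 3^4 = 64 * 8 mod 73
    64 * 8 = 512 = 1 mod 73
  3^36 = 1 mod 73
Result 1: 3 is a quadratic residue mod 73.
3^36 mod 73 = 1

1


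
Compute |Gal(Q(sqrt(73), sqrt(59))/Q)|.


The 2 square roots of distinct primes are multiplicatively independent over Q,
so [K:Q] = 2^2 and Gal(K/Q) is isomorphic to (Z/2Z)^2.
|Gal| = 2^2 = 4

4


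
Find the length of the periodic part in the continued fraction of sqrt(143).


Run the CF algorithm for sqrt(143).
a_0 = floor(sqrt(143)) = 11; set m_0=0, q_0=1.
Recurrence: m' = q*a - m,  q' = (d - m'^2)/q,  a' = floor((a_0 + m')/q').
  step 1: m=11, q=22, a=1
  step 2: m=11, q=1, a=22
a_2 = 2*a_0 = 22, so the period closes here.
sqrt(143) = [11; 1, 22]
Period length = 2

2


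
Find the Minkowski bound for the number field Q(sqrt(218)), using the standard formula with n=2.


d = 218, d mod 4 = 2, so disc(K) = 4d = 872; |disc(K)| = 872
Real quadratic field, so n = 2, s = r2 = 0, r1 = 2
M = (n!/n^n) * (4/pi)^s * sqrt(|disc(K)|) = (2!/2^2) * (4/pi)^0 * sqrt(872)
= 0.5 * 1.000000 * 29.529646
= 14.7648

14.7648


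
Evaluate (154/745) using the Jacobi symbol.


Compute (154/745) via quadratic reciprocity:
  pull out 2: (2/745) = +1  (since 745 mod 8 = 1)
  reciprocity: (77/745) -> +(745/77)
  reduce: (52/77)
  pull out 2: (2/77) = -1  (since 77 mod 8 = 5)
  pull out 2: (2/77) = -1  (since 77 mod 8 = 5)
  reciprocity: (13/77) -> +(77/13)
  reduce: (12/13)
  pull out 2: (2/13) = -1  (since 13 mod 8 = 5)
  pull out 2: (2/13) = -1  (since 13 mod 8 = 5)
  reciprocity: (3/13) -> +(13/3)
  reduce: (1/3)
  (1/3) = 1
Product of signs = 1

1


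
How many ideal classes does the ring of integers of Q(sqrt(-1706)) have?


K = Q(sqrt(-1706)). d mod 4 = 2, so D = disc(K) = 4d = -6824
h(K) equals the number of primitive reduced positive-definite forms (a, b, c) = a*x^2 + b*x*y + c*y^2 with b^2 - 4ac = D,
where reduced means |b| <= a <= c, with b >= 0 whenever |b| = a or a = c, and primitive means gcd(a, b, c) = 1.
Reduced forces 3a^2 <= |D| = 6824, so 1 <= a <= 47; b must have the parity of D, and c = (b^2 - D)/(4a) must be an integer >= a.
Enumerate a = 1..47, b in [-a, a]:
  a=1: (1, 0, 1706)  [1]
  a=2: (2, 0, 853)  [1]
  a=3: (3, -2, 569), (3, 2, 569)  [2]
  a=4: none
  a=5: (5, -4, 342), (5, 4, 342)  [2]
  a=6: (6, -4, 285), (6, 4, 285)  [2]
  a=7: (7, -6, 245), (7, 6, 245)  [2]
  a=8: none
  a=9: (9, -4, 190), (9, 4, 190)  [2]
  a=10: (10, -4, 171), (10, 4, 171)  [2]
  a=11..12: none
  a=13: (13, -12, 134), (13, 12, 134)  [2]
  a=14: (14, -8, 123), (14, 8, 123)  [2]
  a=15: (15, -14, 117), (15, -4, 114), (15, 4, 114), (15, 14, 117)  [4]
  a=16..17: none
  a=18: (18, -4, 95), (18, 4, 95)  [2]
  a=19: (19, -4, 90), (19, 4, 90)  [2]
  a=20: none
  a=21: (21, -20, 86), (21, -8, 82), (21, 8, 82), (21, 20, 86)  [4]
  a=22..24: none
  a=25: (25, -24, 74), (25, 24, 74)  [2]
  a=26: (26, -12, 67), (26, 12, 67)  [2]
  a=27: (27, -14, 65), (27, 14, 65)  [2]
  a=28: none
  a=29: (29, -22, 63), (29, 22, 63)  [2]
  a=30: (30, -16, 59), (30, -4, 57), (30, 4, 57), (30, 16, 59)  [4]
  a=31..34: none
  a=35: (35, -34, 57), (35, -6, 49), (35, 6, 49), (35, 34, 57)  [4]
  a=36: none
  a=37: (37, -24, 50), (37, 24, 50)  [2]
  a=38: (38, -4, 45), (38, 4, 45)  [2]
  a=39: (39, -38, 53), (39, -14, 45), (39, 14, 45), (39, 38, 53)  [4]
  a=40: none
  a=41: (41, -8, 42), (41, 8, 42)  [2]
  a=42: (42, -20, 43), (42, 20, 43)  [2]
  a=43..47: none
Total reduced forms: 1 + 1 + 2 + 2 + 2 + 2 + 2 + 2 + 2 + 2 + 4 + 2 + 2 + 4 + 2 + 2 + 2 + 2 + 4 + 4 + 2 + 2 + 4 + 2 + 2 = 58
h = 58

58


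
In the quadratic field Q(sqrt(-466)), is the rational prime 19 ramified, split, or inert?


K = Q(sqrt(-466)). Since d mod 4 = 2, disc(K) = -1864.
Check p | disc: -1864 mod 19 = 17.
p does not divide disc. Compute Legendre symbol (d/p):
9^((19-1)/2) mod 19 = 1
(d/p) = 1, so p splits: (p) = P*P' with e=1, f=1, g=2.
Therefore p is split.

split


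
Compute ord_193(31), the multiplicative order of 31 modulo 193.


We want ord_193(31), the smallest k >= 1 with 31^k = 1 mod 193.
n = 193 = 193, phi(193) = 192; the order divides phi(n).
Divisors of 192: 1, 2, 3, 4, 6, 8, 12, 16, 24, 32, 48, 64, 96, 192
Repeated squaring mod 193: 31^1 = 31, 31^2 = 189, 31^4 = 16, 31^8 = 63, 31^16 = 109, 31^32 = 108, 31^64 = 84, 31^128 = 108
Test divisors in increasing order:
  k=1: 31^1 = 31 mod 193
  k=2: 31^2 = 189 mod 193
  k=3: 31^3 = 189 * 31 = 69 mod 193
  k=4: 31^4 = 16 mod 193
  k=6: 31^6 = 16 * 189 = 129 mod 193
  k=8: 31^8 = 63 mod 193
  k=12: 31^12 = 63 * 16 = 43 mod 193
  k=16: 31^16 = 109 mod 193
  k=24: 31^24 = 109 * 63 = 112 mod 193
  k=32: 31^32 = 108 mod 193
  k=48: 31^48 = 108 * 109 = 192 mod 193
  k=64: 31^64 = 84 mod 193
  k=96: 31^96 = 84 * 108 = 1 mod 193  <- first divisor giving 1
Order = 96

96


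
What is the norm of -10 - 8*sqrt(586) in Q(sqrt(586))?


N(a + b*sqrt(d)) = a^2 - d*b^2
= (-10)^2 - (586)*(-8)^2
= 100 - 37504
= -37404

-37404


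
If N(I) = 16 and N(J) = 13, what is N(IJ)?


N(IJ) = N(I) * N(J)
= 16 * 13
= 208

208


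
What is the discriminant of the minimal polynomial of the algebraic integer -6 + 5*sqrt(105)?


The element -6 + 5*sqrt(105) has minimal polynomial:
x^2 + 12*x - 2589
Discriminant = (12)^2 - 4*(-2589)
= 144 + 10356
= 10500

10500


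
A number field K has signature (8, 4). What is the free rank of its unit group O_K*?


By Dirichlet's unit theorem:
rank = r1 + r2 - 1
= 8 + 4 - 1
= 11

11


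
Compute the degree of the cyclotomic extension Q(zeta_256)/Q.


The degree equals Euler's totient phi(256).
256 = 2^8
phi(256) = 128

128


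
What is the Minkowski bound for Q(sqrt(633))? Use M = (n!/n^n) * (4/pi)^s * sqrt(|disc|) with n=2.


d = 633, d mod 4 = 1, so disc(K) = d = 633; |disc(K)| = 633
Real quadratic field, so n = 2, s = r2 = 0, r1 = 2
M = (n!/n^n) * (4/pi)^s * sqrt(|disc(K)|) = (2!/2^2) * (4/pi)^0 * sqrt(633)
= 0.5 * 1.000000 * 25.159491
= 12.5797

12.5797


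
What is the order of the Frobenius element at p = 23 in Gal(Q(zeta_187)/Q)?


The Frobenius at p in Gal(Q(zeta_n)/Q) = (Z/nZ)* is the class of p, so its order is ord_187(23), the smallest k >= 1 with 23^k = 1 mod 187.
n = 187 = 11 * 17, phi(187) = 160; the order divides phi(n).
Divisors of 160: 1, 2, 4, 5, 8, 10, 16, 20, 32, 40, 80, 160
Repeated squaring mod 187: 23^1 = 23, 23^2 = 155, 23^4 = 89, 23^8 = 67, 23^16 = 1, 23^32 = 1, 23^64 = 1, 23^128 = 1
Test divisors in increasing order:
  k=1: 23^1 = 23 mod 187
  k=2: 23^2 = 155 mod 187
  k=4: 23^4 = 89 mod 187
  k=5: 23^5 = 89 * 23 = 177 mod 187
  k=8: 23^8 = 67 mod 187
  k=10: 23^10 = 67 * 155 = 100 mod 187
  k=16: 23^16 = 1 mod 187  <- first divisor giving 1
Order = 16

16


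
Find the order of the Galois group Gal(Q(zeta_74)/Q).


|Gal(Q(zeta_74)/Q)| = phi(74)
= 36

36


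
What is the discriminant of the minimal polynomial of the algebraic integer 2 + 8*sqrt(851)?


The element 2 + 8*sqrt(851) has minimal polynomial:
x^2 - 4*x - 54460
Discriminant = (-4)^2 - 4*(-54460)
= 16 + 217840
= 217856

217856


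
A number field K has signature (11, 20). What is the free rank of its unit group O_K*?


By Dirichlet's unit theorem:
rank = r1 + r2 - 1
= 11 + 20 - 1
= 30

30


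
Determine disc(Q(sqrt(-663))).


For K = Q(sqrt(d)) with d squarefree: disc(K) = d if d = 1 mod 4, and disc(K) = 4d if d = 2 or 3 mod 4.
Here d = -663, and d mod 4 = 1.
d = 1 mod 4 (O_K = Z[(1+sqrt(d))/2]), so disc(K) = d = -663

-663


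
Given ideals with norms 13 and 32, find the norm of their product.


N(IJ) = N(I) * N(J)
= 13 * 32
= 416

416


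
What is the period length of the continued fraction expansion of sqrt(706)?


Run the CF algorithm for sqrt(706).
a_0 = floor(sqrt(706)) = 26; set m_0=0, q_0=1.
Recurrence: m' = q*a - m,  q' = (d - m'^2)/q,  a' = floor((a_0 + m')/q').
  step 1: m=26, q=30, a=1
  step 2: m=4, q=23, a=1
  step 3: m=19, q=15, a=3
  step 4: m=26, q=2, a=26
  step 5: m=26, q=15, a=3
  step 6: m=19, q=23, a=1
  step 7: m=4, q=30, a=1
  step 8: m=26, q=1, a=52
a_8 = 2*a_0 = 52, so the period closes here.
sqrt(706) = [26; 1, 1, 3, 26, 3, 1, 1, 52]
Period length = 8

8


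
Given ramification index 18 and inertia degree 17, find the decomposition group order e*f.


|D_P| = e * f
= 18 * 17
= 306

306


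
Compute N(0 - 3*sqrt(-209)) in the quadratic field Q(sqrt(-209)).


N(a + b*sqrt(d)) = a^2 - d*b^2
= (0)^2 - (-209)*(-3)^2
= 0 + 1881
= 1881

1881


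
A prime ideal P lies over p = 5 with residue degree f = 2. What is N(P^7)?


N(P^a) = p^(a*f)
= 5^(7*2)
= 5^14
= 6103515625

6103515625


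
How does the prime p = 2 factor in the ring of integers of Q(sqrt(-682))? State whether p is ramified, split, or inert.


K = Q(sqrt(-682)). Since d mod 4 = 2, disc(K) = -2728.
Check p | disc: -2728 mod 2 = 0.
p divides disc, so p ramifies: (p) = P^2 with e=2, f=1, g=1.
Therefore p is ramified.

ramified


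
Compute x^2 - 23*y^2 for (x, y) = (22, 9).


x^2 - d*y^2
= 22^2 - 23*9^2
= 484 - 1863
= -1379

-1379


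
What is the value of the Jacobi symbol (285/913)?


Compute (285/913) via quadratic reciprocity:
  reciprocity: (285/913) -> +(913/285)
  reduce: (58/285)
  pull out 2: (2/285) = -1  (since 285 mod 8 = 5)
  reciprocity: (29/285) -> +(285/29)
  reduce: (24/29)
  pull out 2: (2/29) = -1  (since 29 mod 8 = 5)
  pull out 2: (2/29) = -1  (since 29 mod 8 = 5)
  pull out 2: (2/29) = -1  (since 29 mod 8 = 5)
  reciprocity: (3/29) -> +(29/3)
  reduce: (2/3)
  pull out 2: (2/3) = -1  (since 3 mod 8 = 3)
  (1/3) = 1
Product of signs = -1

-1


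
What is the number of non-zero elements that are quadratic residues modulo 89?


For prime p, the number of non-zero quadratic residues is (p-1)/2.
= (89-1)/2
= 44

44


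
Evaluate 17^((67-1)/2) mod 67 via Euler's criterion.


p = 67 is prime and the exponent is (p-1)/2 = 33, so by Euler's criterion 17^33 = (17/67) = +1 or -1 mod 67.
Compute by square-and-multiply:
  33 = 32 + 1 (binary 100001)
  Repeated squaring mod 67: 17^1 = 17, 17^2 = 21, 17^4 = 39, 17^8 = 47, 17^16 = 65, 17^32 = 4
  17^33 = 17^32 * 17^1 = 4 * 17 mod 67
    4 * 17 = 68 = 1 mod 67
  17^33 = 1 mod 67
Result 1: 17 is a quadratic residue mod 67.
17^33 mod 67 = 1

1


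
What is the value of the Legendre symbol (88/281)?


p = 281 is prime, so compute (88/281) with the reciprocity algorithm (Jacobi-symbol steps: pull out 2s via (2/n), flip via reciprocity, reduce):
  pull out 2: (2/281) = +1  (since 281 mod 8 = 1)
  pull out 2: (2/281) = +1  (since 281 mod 8 = 1)
  pull out 2: (2/281) = +1  (since 281 mod 8 = 1)
  reciprocity: (11/281) -> +(281/11)
  reduce: (6/11)
  pull out 2: (2/11) = -1  (since 11 mod 8 = 3)
  reciprocity: (3/11) -> -(11/3)
  reduce: (2/3)
  pull out 2: (2/3) = -1  (since 3 mod 8 = 3)
  (1/3) = 1
Product of signs = -1
(88/281) = -1

-1


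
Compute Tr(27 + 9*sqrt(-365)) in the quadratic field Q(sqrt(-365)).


Tr(a + b*sqrt(d)) = (a + b*sqrt(d)) + (a - b*sqrt(d)) = 2a
= 2 * (27)
= 54

54


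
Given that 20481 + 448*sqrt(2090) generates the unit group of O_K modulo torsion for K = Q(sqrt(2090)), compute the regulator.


epsilon = 20481 + 448*sqrt(2090)
= 40962.0000
R = ln(40962.0000)
= 10.6204

10.6204


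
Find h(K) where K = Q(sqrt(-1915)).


K = Q(sqrt(-1915)). d mod 4 = 1, so D = disc(K) = d = -1915
h(K) equals the number of primitive reduced positive-definite forms (a, b, c) = a*x^2 + b*x*y + c*y^2 with b^2 - 4ac = D,
where reduced means |b| <= a <= c, with b >= 0 whenever |b| = a or a = c, and primitive means gcd(a, b, c) = 1.
Reduced forces 3a^2 <= |D| = 1915, so 1 <= a <= 25; b must have the parity of D, and c = (b^2 - D)/(4a) must be an integer >= a.
Enumerate a = 1..25, b in [-a, a]:
  a=1: (1, 1, 479)  [1]
  a=2..4: none
  a=5: (5, 5, 97)  [1]
  a=6..12: none
  a=13: (13, -3, 37), (13, 3, 37)  [2]
  a=14..18: none
  a=19: (19, -17, 29), (19, 17, 29)  [2]
  a=20..25: none
Total reduced forms: 1 + 1 + 2 + 2 = 6
h = 6

6


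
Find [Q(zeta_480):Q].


The degree equals Euler's totient phi(480).
480 = 2^5 * 3 * 5
phi(480) = 128

128


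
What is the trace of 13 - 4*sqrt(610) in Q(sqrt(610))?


Tr(a + b*sqrt(d)) = (a + b*sqrt(d)) + (a - b*sqrt(d)) = 2a
= 2 * (13)
= 26

26


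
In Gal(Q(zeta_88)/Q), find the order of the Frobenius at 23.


The Frobenius at p in Gal(Q(zeta_n)/Q) = (Z/nZ)* is the class of p, so its order is ord_88(23), the smallest k >= 1 with 23^k = 1 mod 88.
n = 88 = 2^3 * 11, phi(88) = 40; the order divides phi(n).
Divisors of 40: 1, 2, 4, 5, 8, 10, 20, 40
Repeated squaring mod 88: 23^1 = 23, 23^2 = 1, 23^4 = 1, 23^8 = 1, 23^16 = 1, 23^32 = 1
Test divisors in increasing order:
  k=1: 23^1 = 23 mod 88
  k=2: 23^2 = 1 mod 88  <- first divisor giving 1
Order = 2

2


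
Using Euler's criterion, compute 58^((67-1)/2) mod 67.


p = 67 is prime and the exponent is (p-1)/2 = 33, so by Euler's criterion 58^33 = (58/67) = +1 or -1 mod 67.
Compute by square-and-multiply:
  33 = 32 + 1 (binary 100001)
  Repeated squaring mod 67: 58^1 = 58, 58^2 = 14, 58^4 = 62, 58^8 = 25, 58^16 = 22, 58^32 = 15
  58^33 = 58^32 * 58^1 = 15 * 58 mod 67
    15 * 58 = 870 = 66 mod 67
  58^33 = 66 mod 67
Result 66 = p - 1 = -1 mod 67: 58 is a quadratic non-residue mod 67. As a residue in [0, p-1] the value is 66.
58^33 mod 67 = 66

66


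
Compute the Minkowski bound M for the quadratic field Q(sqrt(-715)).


d = -715, d mod 4 = 1, so disc(K) = d = -715; |disc(K)| = 715
Imaginary quadratic field, so n = 2, s = r2 = 1, r1 = 0
M = (n!/n^n) * (4/pi)^s * sqrt(|disc(K)|) = (2!/2^2) * (4/pi)^1 * sqrt(715)
= 0.5 * 1.273240 * 26.739484
= 17.0229

17.0229


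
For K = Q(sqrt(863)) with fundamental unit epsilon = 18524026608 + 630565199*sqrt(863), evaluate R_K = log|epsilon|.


epsilon = 18524026608 + 630565199*sqrt(863)
= 3.7048e+10
R = ln(3.7048e+10)
= 24.3355

24.3355


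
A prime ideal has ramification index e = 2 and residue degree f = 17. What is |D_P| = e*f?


|D_P| = e * f
= 2 * 17
= 34

34


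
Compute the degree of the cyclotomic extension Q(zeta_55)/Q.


The degree equals Euler's totient phi(55).
55 = 5 * 11
phi(55) = 40

40


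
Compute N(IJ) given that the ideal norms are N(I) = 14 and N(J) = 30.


N(IJ) = N(I) * N(J)
= 14 * 30
= 420

420


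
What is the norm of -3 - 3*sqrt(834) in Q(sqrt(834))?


N(a + b*sqrt(d)) = a^2 - d*b^2
= (-3)^2 - (834)*(-3)^2
= 9 - 7506
= -7497

-7497


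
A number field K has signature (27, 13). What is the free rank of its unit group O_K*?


By Dirichlet's unit theorem:
rank = r1 + r2 - 1
= 27 + 13 - 1
= 39

39


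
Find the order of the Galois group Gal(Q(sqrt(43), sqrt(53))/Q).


The 2 square roots of distinct primes are multiplicatively independent over Q,
so [K:Q] = 2^2 and Gal(K/Q) is isomorphic to (Z/2Z)^2.
|Gal| = 2^2 = 4

4


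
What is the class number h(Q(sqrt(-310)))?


K = Q(sqrt(-310)). d mod 4 = 2, so D = disc(K) = 4d = -1240
h(K) equals the number of primitive reduced positive-definite forms (a, b, c) = a*x^2 + b*x*y + c*y^2 with b^2 - 4ac = D,
where reduced means |b| <= a <= c, with b >= 0 whenever |b| = a or a = c, and primitive means gcd(a, b, c) = 1.
Reduced forces 3a^2 <= |D| = 1240, so 1 <= a <= 20; b must have the parity of D, and c = (b^2 - D)/(4a) must be an integer >= a.
Enumerate a = 1..20, b in [-a, a]:
  a=1: (1, 0, 310)  [1]
  a=2: (2, 0, 155)  [1]
  a=3..4: none
  a=5: (5, 0, 62)  [1]
  a=6..9: none
  a=10: (10, 0, 31)  [1]
  a=11: (11, -6, 29), (11, 6, 29)  [2]
  a=12..16: none
  a=17: (17, -16, 22), (17, 16, 22)  [2]
  a=18..20: none
Total reduced forms: 1 + 1 + 1 + 1 + 2 + 2 = 8
h = 8

8


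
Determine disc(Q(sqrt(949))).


For K = Q(sqrt(d)) with d squarefree: disc(K) = d if d = 1 mod 4, and disc(K) = 4d if d = 2 or 3 mod 4.
Here d = 949, and d mod 4 = 1.
d = 1 mod 4 (O_K = Z[(1+sqrt(d))/2]), so disc(K) = d = 949

949


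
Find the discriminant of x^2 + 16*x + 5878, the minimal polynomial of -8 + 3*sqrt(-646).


The element -8 + 3*sqrt(-646) has minimal polynomial:
x^2 + 16*x + 5878
Discriminant = (16)^2 - 4*(5878)
= 256 - 23512
= -23256

-23256


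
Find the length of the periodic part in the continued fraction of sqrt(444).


Run the CF algorithm for sqrt(444).
a_0 = floor(sqrt(444)) = 21; set m_0=0, q_0=1.
Recurrence: m' = q*a - m,  q' = (d - m'^2)/q,  a' = floor((a_0 + m')/q').
  step 1: m=21, q=3, a=14
  step 2: m=21, q=1, a=42
a_2 = 2*a_0 = 42, so the period closes here.
sqrt(444) = [21; 14, 42]
Period length = 2

2


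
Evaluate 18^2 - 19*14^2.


x^2 - d*y^2
= 18^2 - 19*14^2
= 324 - 3724
= -3400

-3400


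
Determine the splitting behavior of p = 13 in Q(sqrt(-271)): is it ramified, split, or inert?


K = Q(sqrt(-271)). Since d mod 4 = 1, disc(K) = -271.
Check p | disc: -271 mod 13 = 2.
p does not divide disc. Compute Legendre symbol (d/p):
2^((13-1)/2) mod 13 = -1
(d/p) = -1, so p is inert: (p) stays prime with e=1, f=2, g=1.
Therefore p is inert.

inert


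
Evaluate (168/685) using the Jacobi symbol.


Compute (168/685) via quadratic reciprocity:
  pull out 2: (2/685) = -1  (since 685 mod 8 = 5)
  pull out 2: (2/685) = -1  (since 685 mod 8 = 5)
  pull out 2: (2/685) = -1  (since 685 mod 8 = 5)
  reciprocity: (21/685) -> +(685/21)
  reduce: (13/21)
  reciprocity: (13/21) -> +(21/13)
  reduce: (8/13)
  pull out 2: (2/13) = -1  (since 13 mod 8 = 5)
  pull out 2: (2/13) = -1  (since 13 mod 8 = 5)
  pull out 2: (2/13) = -1  (since 13 mod 8 = 5)
  (1/13) = 1
Product of signs = 1

1


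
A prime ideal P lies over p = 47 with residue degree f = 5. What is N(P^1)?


N(P^a) = p^(a*f)
= 47^(1*5)
= 47^5
= 229345007

229345007


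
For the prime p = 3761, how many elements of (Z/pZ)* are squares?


For prime p, the number of non-zero quadratic residues is (p-1)/2.
= (3761-1)/2
= 1880

1880


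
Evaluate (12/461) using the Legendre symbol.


p = 461 is prime, so compute (12/461) with the reciprocity algorithm (Jacobi-symbol steps: pull out 2s via (2/n), flip via reciprocity, reduce):
  pull out 2: (2/461) = -1  (since 461 mod 8 = 5)
  pull out 2: (2/461) = -1  (since 461 mod 8 = 5)
  reciprocity: (3/461) -> +(461/3)
  reduce: (2/3)
  pull out 2: (2/3) = -1  (since 3 mod 8 = 3)
  (1/3) = 1
Product of signs = -1
(12/461) = -1

-1


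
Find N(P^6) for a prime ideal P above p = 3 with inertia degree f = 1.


N(P^a) = p^(a*f)
= 3^(6*1)
= 3^6
= 729

729


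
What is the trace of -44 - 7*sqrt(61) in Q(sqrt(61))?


Tr(a + b*sqrt(d)) = (a + b*sqrt(d)) + (a - b*sqrt(d)) = 2a
= 2 * (-44)
= -88

-88


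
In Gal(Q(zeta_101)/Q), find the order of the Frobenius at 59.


The Frobenius at p in Gal(Q(zeta_n)/Q) = (Z/nZ)* is the class of p, so its order is ord_101(59), the smallest k >= 1 with 59^k = 1 mod 101.
n = 101 = 101, phi(101) = 100; the order divides phi(n).
Divisors of 100: 1, 2, 4, 5, 10, 20, 25, 50, 100
Repeated squaring mod 101: 59^1 = 59, 59^2 = 47, 59^4 = 88, 59^8 = 68, 59^16 = 79, 59^32 = 80, 59^64 = 37
Test divisors in increasing order:
  k=1: 59^1 = 59 mod 101
  k=2: 59^2 = 47 mod 101
  k=4: 59^4 = 88 mod 101
  k=5: 59^5 = 88 * 59 = 41 mod 101
  k=10: 59^10 = 68 * 47 = 65 mod 101
  k=20: 59^20 = 79 * 88 = 84 mod 101
  k=25: 59^25 = 79 * 68 * 59 = 10 mod 101
  k=50: 59^50 = 80 * 79 * 47 = 100 mod 101
  k=100: 59^100 = 37 * 80 * 88 = 1 mod 101  <- first divisor giving 1
Order = 100

100


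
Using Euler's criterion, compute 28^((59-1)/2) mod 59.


p = 59 is prime and the exponent is (p-1)/2 = 29, so by Euler's criterion 28^29 = (28/59) = +1 or -1 mod 59.
Compute by square-and-multiply:
  29 = 16 + 8 + 4 + 1 (binary 11101)
  Repeated squaring mod 59: 28^1 = 28, 28^2 = 17, 28^4 = 53, 28^8 = 36, 28^16 = 57
  28^29 = 28^16 * 28^8 * 28^4 * 28^1 = 57 * 36 * 53 * 28 mod 59
    57 * 36 = 2052 = 46 mod 59
    46 * 53 = 2438 = 19 mod 59
    19 * 28 = 532 = 1 mod 59
  28^29 = 1 mod 59
Result 1: 28 is a quadratic residue mod 59.
28^29 mod 59 = 1

1


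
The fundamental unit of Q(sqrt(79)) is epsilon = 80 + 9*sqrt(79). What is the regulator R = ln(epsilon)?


epsilon = 80 + 9*sqrt(79)
= 159.9937
R = ln(159.9937)
= 5.0751

5.0751


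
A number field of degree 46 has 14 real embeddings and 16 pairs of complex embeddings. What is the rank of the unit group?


By Dirichlet's unit theorem:
rank = r1 + r2 - 1
= 14 + 16 - 1
= 29

29


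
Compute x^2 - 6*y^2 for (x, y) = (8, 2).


x^2 - d*y^2
= 8^2 - 6*2^2
= 64 - 24
= 40

40


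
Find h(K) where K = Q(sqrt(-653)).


K = Q(sqrt(-653)). d mod 4 = 3, so D = disc(K) = 4d = -2612
h(K) equals the number of primitive reduced positive-definite forms (a, b, c) = a*x^2 + b*x*y + c*y^2 with b^2 - 4ac = D,
where reduced means |b| <= a <= c, with b >= 0 whenever |b| = a or a = c, and primitive means gcd(a, b, c) = 1.
Reduced forces 3a^2 <= |D| = 2612, so 1 <= a <= 29; b must have the parity of D, and c = (b^2 - D)/(4a) must be an integer >= a.
Enumerate a = 1..29, b in [-a, a]:
  a=1: (1, 0, 653)  [1]
  a=2: (2, 2, 327)  [1]
  a=3: (3, -2, 218), (3, 2, 218)  [2]
  a=4..5: none
  a=6: (6, -2, 109), (6, 2, 109)  [2]
  a=7..8: none
  a=9: (9, -4, 73), (9, 4, 73)  [2]
  a=10..12: none
  a=13: (13, -12, 53), (13, 12, 53)  [2]
  a=14..17: none
  a=18: (18, -14, 39), (18, 14, 39)  [2]
  a=19..25: none
  a=26: (26, -14, 27), (26, 14, 27)  [2]
  a=27..29: none
Total reduced forms: 1 + 1 + 2 + 2 + 2 + 2 + 2 + 2 = 14
h = 14

14


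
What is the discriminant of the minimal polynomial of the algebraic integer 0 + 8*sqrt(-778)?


The element 0 + 8*sqrt(-778) has minimal polynomial:
x^2 + 0*x + 49792
Discriminant = (0)^2 - 4*(49792)
= 0 - 199168
= -199168

-199168


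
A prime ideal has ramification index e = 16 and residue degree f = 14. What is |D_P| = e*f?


|D_P| = e * f
= 16 * 14
= 224

224


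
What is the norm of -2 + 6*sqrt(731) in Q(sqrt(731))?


N(a + b*sqrt(d)) = a^2 - d*b^2
= (-2)^2 - (731)*(6)^2
= 4 - 26316
= -26312

-26312


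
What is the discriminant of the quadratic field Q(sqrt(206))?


For K = Q(sqrt(d)) with d squarefree: disc(K) = d if d = 1 mod 4, and disc(K) = 4d if d = 2 or 3 mod 4.
Here d = 206, and d mod 4 = 2.
d = 2 mod 4, not 1 (O_K = Z[sqrt(d)]), so disc(K) = 4d = 4 * (206) = 824

824


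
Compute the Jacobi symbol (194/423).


Compute (194/423) via quadratic reciprocity:
  pull out 2: (2/423) = +1  (since 423 mod 8 = 7)
  reciprocity: (97/423) -> +(423/97)
  reduce: (35/97)
  reciprocity: (35/97) -> +(97/35)
  reduce: (27/35)
  reciprocity: (27/35) -> -(35/27)
  reduce: (8/27)
  pull out 2: (2/27) = -1  (since 27 mod 8 = 3)
  pull out 2: (2/27) = -1  (since 27 mod 8 = 3)
  pull out 2: (2/27) = -1  (since 27 mod 8 = 3)
  (1/27) = 1
Product of signs = 1

1


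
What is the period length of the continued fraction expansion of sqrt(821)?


Run the CF algorithm for sqrt(821).
a_0 = floor(sqrt(821)) = 28; set m_0=0, q_0=1.
Recurrence: m' = q*a - m,  q' = (d - m'^2)/q,  a' = floor((a_0 + m')/q').
  step 1: m=28, q=37, a=1
  step 2: m=9, q=20, a=1
  step 3: m=11, q=35, a=1
  step 4: m=24, q=7, a=7
  step 5: m=25, q=28, a=1
  step 6: m=3, q=29, a=1
  step 7: m=26, q=5, a=10
  step 8: m=24, q=49, a=1
  step 9: m=25, q=4, a=13
  step 10: m=27, q=23, a=2
  step 11: m=19, q=20, a=2
  step 12: m=21, q=19, a=2
  step 13: m=17, q=28, a=1
  step 14: m=11, q=25, a=1
  step 15: m=14, q=25, a=1
  step 16: m=11, q=28, a=1
  step 17: m=17, q=19, a=2
  step 18: m=21, q=20, a=2
  step 19: m=19, q=23, a=2
  step 20: m=27, q=4, a=13
  step 21: m=25, q=49, a=1
  step 22: m=24, q=5, a=10
  step 23: m=26, q=29, a=1
  step 24: m=3, q=28, a=1
  step 25: m=25, q=7, a=7
  step 26: m=24, q=35, a=1
  step 27: m=11, q=20, a=1
  step 28: m=9, q=37, a=1
  step 29: m=28, q=1, a=56
a_29 = 2*a_0 = 56, so the period closes here.
sqrt(821) = [28; 1, 1, 1, 7, 1, 1, 10, 1, 13, 2, 2, 2, 1, 1, 1, 1, 2, 2, 2, 13, 1, 10, 1, 1, 7, 1, 1, 1, 56]
Period length = 29

29


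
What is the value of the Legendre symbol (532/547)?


p = 547 is prime, so compute (532/547) with the reciprocity algorithm (Jacobi-symbol steps: pull out 2s via (2/n), flip via reciprocity, reduce):
  pull out 2: (2/547) = -1  (since 547 mod 8 = 3)
  pull out 2: (2/547) = -1  (since 547 mod 8 = 3)
  reciprocity: (133/547) -> +(547/133)
  reduce: (15/133)
  reciprocity: (15/133) -> +(133/15)
  reduce: (13/15)
  reciprocity: (13/15) -> +(15/13)
  reduce: (2/13)
  pull out 2: (2/13) = -1  (since 13 mod 8 = 5)
  (1/13) = 1
Product of signs = -1
(532/547) = -1

-1


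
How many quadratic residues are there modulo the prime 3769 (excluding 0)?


For prime p, the number of non-zero quadratic residues is (p-1)/2.
= (3769-1)/2
= 1884

1884


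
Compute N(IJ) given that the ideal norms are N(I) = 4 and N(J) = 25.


N(IJ) = N(I) * N(J)
= 4 * 25
= 100

100


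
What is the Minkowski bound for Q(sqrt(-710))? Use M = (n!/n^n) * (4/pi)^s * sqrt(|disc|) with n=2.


d = -710, d mod 4 = 2, so disc(K) = 4d = -2840; |disc(K)| = 2840
Imaginary quadratic field, so n = 2, s = r2 = 1, r1 = 0
M = (n!/n^n) * (4/pi)^s * sqrt(|disc(K)|) = (2!/2^2) * (4/pi)^1 * sqrt(2840)
= 0.5 * 1.273240 * 53.291650
= 33.9265

33.9265


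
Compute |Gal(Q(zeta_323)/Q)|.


|Gal(Q(zeta_323)/Q)| = phi(323)
= 288

288


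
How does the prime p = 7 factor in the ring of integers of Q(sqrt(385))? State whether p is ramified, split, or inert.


K = Q(sqrt(385)). Since d mod 4 = 1, disc(K) = 385.
Check p | disc: 385 mod 7 = 0.
p divides disc, so p ramifies: (p) = P^2 with e=2, f=1, g=1.
Therefore p is ramified.

ramified


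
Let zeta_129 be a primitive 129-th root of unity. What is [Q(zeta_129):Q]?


The degree equals Euler's totient phi(129).
129 = 3 * 43
phi(129) = 84

84


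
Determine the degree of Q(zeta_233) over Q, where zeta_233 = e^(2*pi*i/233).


The degree equals Euler's totient phi(233).
233 = 233
phi(233) = 232

232


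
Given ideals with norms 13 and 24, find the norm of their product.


N(IJ) = N(I) * N(J)
= 13 * 24
= 312

312


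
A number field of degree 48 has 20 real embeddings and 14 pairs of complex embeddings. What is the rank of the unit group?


By Dirichlet's unit theorem:
rank = r1 + r2 - 1
= 20 + 14 - 1
= 33

33


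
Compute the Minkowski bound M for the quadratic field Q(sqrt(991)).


d = 991, d mod 4 = 3, so disc(K) = 4d = 3964; |disc(K)| = 3964
Real quadratic field, so n = 2, s = r2 = 0, r1 = 2
M = (n!/n^n) * (4/pi)^s * sqrt(|disc(K)|) = (2!/2^2) * (4/pi)^0 * sqrt(3964)
= 0.5 * 1.000000 * 62.960305
= 31.4802

31.4802


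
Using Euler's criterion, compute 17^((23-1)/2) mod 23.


p = 23 is prime and the exponent is (p-1)/2 = 11, so by Euler's criterion 17^11 = (17/23) = +1 or -1 mod 23.
Compute by square-and-multiply:
  11 = 8 + 2 + 1 (binary 1011)
  Repeated squaring mod 23: 17^1 = 17, 17^2 = 13, 17^4 = 8, 17^8 = 18
  17^11 = 17^8 * 17^2 * 17^1 = 18 * 13 * 17 mod 23
    18 * 13 = 234 = 4 mod 23
    4 * 17 = 68 = 22 mod 23
  17^11 = 22 mod 23
Result 22 = p - 1 = -1 mod 23: 17 is a quadratic non-residue mod 23. As a residue in [0, p-1] the value is 22.
17^11 mod 23 = 22

22


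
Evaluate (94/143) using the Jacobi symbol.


Compute (94/143) via quadratic reciprocity:
  pull out 2: (2/143) = +1  (since 143 mod 8 = 7)
  reciprocity: (47/143) -> -(143/47)
  reduce: (2/47)
  pull out 2: (2/47) = +1  (since 47 mod 8 = 7)
  (1/47) = 1
Product of signs = -1

-1


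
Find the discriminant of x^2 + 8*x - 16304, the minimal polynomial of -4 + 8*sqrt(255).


The element -4 + 8*sqrt(255) has minimal polynomial:
x^2 + 8*x - 16304
Discriminant = (8)^2 - 4*(-16304)
= 64 + 65216
= 65280

65280


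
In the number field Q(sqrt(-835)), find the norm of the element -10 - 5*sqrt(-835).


N(a + b*sqrt(d)) = a^2 - d*b^2
= (-10)^2 - (-835)*(-5)^2
= 100 + 20875
= 20975

20975


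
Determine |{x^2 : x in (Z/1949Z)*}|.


For prime p, the number of non-zero quadratic residues is (p-1)/2.
= (1949-1)/2
= 974

974


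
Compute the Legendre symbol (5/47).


p = 47 is prime, so compute (5/47) with the reciprocity algorithm (Jacobi-symbol steps: pull out 2s via (2/n), flip via reciprocity, reduce):
  reciprocity: (5/47) -> +(47/5)
  reduce: (2/5)
  pull out 2: (2/5) = -1  (since 5 mod 8 = 5)
  (1/5) = 1
Product of signs = -1
(5/47) = -1

-1


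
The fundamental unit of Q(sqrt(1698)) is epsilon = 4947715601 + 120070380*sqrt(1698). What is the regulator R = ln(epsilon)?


epsilon = 4947715601 + 120070380*sqrt(1698)
= 9.8954e+09
R = ln(9.8954e+09)
= 23.0153

23.0153


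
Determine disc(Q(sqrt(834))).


For K = Q(sqrt(d)) with d squarefree: disc(K) = d if d = 1 mod 4, and disc(K) = 4d if d = 2 or 3 mod 4.
Here d = 834, and d mod 4 = 2.
d = 2 mod 4, not 1 (O_K = Z[sqrt(d)]), so disc(K) = 4d = 4 * (834) = 3336

3336


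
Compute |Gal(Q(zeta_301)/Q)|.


|Gal(Q(zeta_301)/Q)| = phi(301)
= 252

252


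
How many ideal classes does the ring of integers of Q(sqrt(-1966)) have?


K = Q(sqrt(-1966)). d mod 4 = 2, so D = disc(K) = 4d = -7864
h(K) equals the number of primitive reduced positive-definite forms (a, b, c) = a*x^2 + b*x*y + c*y^2 with b^2 - 4ac = D,
where reduced means |b| <= a <= c, with b >= 0 whenever |b| = a or a = c, and primitive means gcd(a, b, c) = 1.
Reduced forces 3a^2 <= |D| = 7864, so 1 <= a <= 51; b must have the parity of D, and c = (b^2 - D)/(4a) must be an integer >= a.
Enumerate a = 1..51, b in [-a, a]:
  a=1: (1, 0, 1966)  [1]
  a=2: (2, 0, 983)  [1]
  a=3..4: none
  a=5: (5, -4, 394), (5, 4, 394)  [2]
  a=6: none
  a=7: (7, -2, 281), (7, 2, 281)  [2]
  a=8..9: none
  a=10: (10, -4, 197), (10, 4, 197)  [2]
  a=11: (11, -10, 181), (11, 10, 181)  [2]
  a=12: none
  a=13: (13, -12, 154), (13, 12, 154)  [2]
  a=14: (14, -12, 143), (14, 12, 143)  [2]
  a=15..21: none
  a=22: (22, -12, 91), (22, 12, 91)  [2]
  a=23: (23, -18, 89), (23, 18, 89)  [2]
  a=24: none
  a=25: (25, -6, 79), (25, 6, 79)  [2]
  a=26: (26, -12, 77), (26, 12, 77)  [2]
  a=27..28: none
  a=29: (29, -16, 70), (29, 16, 70)  [2]
  a=30: none
  a=31: (31, -14, 65), (31, 14, 65)  [2]
  a=32..34: none
  a=35: (35, -26, 61), (35, -16, 58), (35, 16, 58), (35, 26, 61)  [4]
  a=36..40: none
  a=41: (41, -34, 55), (41, 34, 55)  [2]
  a=42..45: none
  a=46: (46, -28, 47), (46, 28, 47)  [2]
  a=47..48: none
  a=49: (49, -44, 50), (49, 44, 50)  [2]
  a=50..51: none
Total reduced forms: 1 + 1 + 2 + 2 + 2 + 2 + 2 + 2 + 2 + 2 + 2 + 2 + 2 + 2 + 4 + 2 + 2 + 2 = 36
h = 36

36


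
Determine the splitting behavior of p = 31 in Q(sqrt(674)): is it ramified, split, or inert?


K = Q(sqrt(674)). Since d mod 4 = 2, disc(K) = 2696.
Check p | disc: 2696 mod 31 = 30.
p does not divide disc. Compute Legendre symbol (d/p):
23^((31-1)/2) mod 31 = -1
(d/p) = -1, so p is inert: (p) stays prime with e=1, f=2, g=1.
Therefore p is inert.

inert


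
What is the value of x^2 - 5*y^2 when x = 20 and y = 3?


x^2 - d*y^2
= 20^2 - 5*3^2
= 400 - 45
= 355

355


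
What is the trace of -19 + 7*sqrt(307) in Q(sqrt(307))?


Tr(a + b*sqrt(d)) = (a + b*sqrt(d)) + (a - b*sqrt(d)) = 2a
= 2 * (-19)
= -38

-38


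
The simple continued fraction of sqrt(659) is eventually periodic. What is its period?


Run the CF algorithm for sqrt(659).
a_0 = floor(sqrt(659)) = 25; set m_0=0, q_0=1.
Recurrence: m' = q*a - m,  q' = (d - m'^2)/q,  a' = floor((a_0 + m')/q').
  step 1: m=25, q=34, a=1
  step 2: m=9, q=17, a=2
  step 3: m=25, q=2, a=25
  step 4: m=25, q=17, a=2
  step 5: m=9, q=34, a=1
  step 6: m=25, q=1, a=50
a_6 = 2*a_0 = 50, so the period closes here.
sqrt(659) = [25; 1, 2, 25, 2, 1, 50]
Period length = 6

6


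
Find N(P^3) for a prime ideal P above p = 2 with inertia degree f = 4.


N(P^a) = p^(a*f)
= 2^(3*4)
= 2^12
= 4096

4096


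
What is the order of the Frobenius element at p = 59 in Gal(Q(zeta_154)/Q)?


The Frobenius at p in Gal(Q(zeta_n)/Q) = (Z/nZ)* is the class of p, so its order is ord_154(59), the smallest k >= 1 with 59^k = 1 mod 154.
n = 154 = 2 * 7 * 11, phi(154) = 60; the order divides phi(n).
Divisors of 60: 1, 2, 3, 4, 5, 6, 10, 12, 15, 20, 30, 60
Repeated squaring mod 154: 59^1 = 59, 59^2 = 93, 59^4 = 25, 59^8 = 9, 59^16 = 81, 59^32 = 93
Test divisors in increasing order:
  k=1: 59^1 = 59 mod 154
  k=2: 59^2 = 93 mod 154
  k=3: 59^3 = 93 * 59 = 97 mod 154
  k=4: 59^4 = 25 mod 154
  k=5: 59^5 = 25 * 59 = 89 mod 154
  k=6: 59^6 = 25 * 93 = 15 mod 154
  k=10: 59^10 = 9 * 93 = 67 mod 154
  k=12: 59^12 = 9 * 25 = 71 mod 154
  k=15: 59^15 = 9 * 25 * 93 * 59 = 111 mod 154
  k=20: 59^20 = 81 * 25 = 23 mod 154
  k=30: 59^30 = 81 * 9 * 25 * 93 = 1 mod 154  <- first divisor giving 1
Order = 30

30


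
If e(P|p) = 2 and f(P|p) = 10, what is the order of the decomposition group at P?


|D_P| = e * f
= 2 * 10
= 20

20


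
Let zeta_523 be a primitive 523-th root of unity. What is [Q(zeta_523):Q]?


The degree equals Euler's totient phi(523).
523 = 523
phi(523) = 522

522


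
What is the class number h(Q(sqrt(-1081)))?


K = Q(sqrt(-1081)). d mod 4 = 3, so D = disc(K) = 4d = -4324
h(K) equals the number of primitive reduced positive-definite forms (a, b, c) = a*x^2 + b*x*y + c*y^2 with b^2 - 4ac = D,
where reduced means |b| <= a <= c, with b >= 0 whenever |b| = a or a = c, and primitive means gcd(a, b, c) = 1.
Reduced forces 3a^2 <= |D| = 4324, so 1 <= a <= 37; b must have the parity of D, and c = (b^2 - D)/(4a) must be an integer >= a.
Enumerate a = 1..37, b in [-a, a]:
  a=1: (1, 0, 1081)  [1]
  a=2: (2, 2, 541)  [1]
  a=3..4: none
  a=5: (5, -4, 217), (5, 4, 217)  [2]
  a=6: none
  a=7: (7, -4, 155), (7, 4, 155)  [2]
  a=8..9: none
  a=10: (10, -6, 109), (10, 6, 109)  [2]
  a=11..13: none
  a=14: (14, -10, 79), (14, 10, 79)  [2]
  a=15..22: none
  a=23: (23, 0, 47)  [1]
  a=24: none
  a=25: (25, -24, 49), (25, 24, 49)  [2]
  a=26..30: none
  a=31: (31, -4, 35), (31, 4, 35)  [2]
  a=32..34: none
  a=35: (35, 24, 35)  [1]
  a=36..37: none
Total reduced forms: 1 + 1 + 2 + 2 + 2 + 2 + 1 + 2 + 2 + 1 = 16
h = 16

16


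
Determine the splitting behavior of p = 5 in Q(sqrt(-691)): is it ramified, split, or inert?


K = Q(sqrt(-691)). Since d mod 4 = 1, disc(K) = -691.
Check p | disc: -691 mod 5 = 4.
p does not divide disc. Compute Legendre symbol (d/p):
4^((5-1)/2) mod 5 = 1
(d/p) = 1, so p splits: (p) = P*P' with e=1, f=1, g=2.
Therefore p is split.

split


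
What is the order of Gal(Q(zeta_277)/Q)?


|Gal(Q(zeta_277)/Q)| = phi(277)
= 276

276


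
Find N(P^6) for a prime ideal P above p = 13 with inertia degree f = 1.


N(P^a) = p^(a*f)
= 13^(6*1)
= 13^6
= 4826809

4826809


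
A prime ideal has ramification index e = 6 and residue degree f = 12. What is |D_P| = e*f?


|D_P| = e * f
= 6 * 12
= 72

72


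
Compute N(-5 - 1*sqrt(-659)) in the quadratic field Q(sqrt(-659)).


N(a + b*sqrt(d)) = a^2 - d*b^2
= (-5)^2 - (-659)*(-1)^2
= 25 + 659
= 684

684


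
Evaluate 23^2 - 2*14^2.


x^2 - d*y^2
= 23^2 - 2*14^2
= 529 - 392
= 137

137


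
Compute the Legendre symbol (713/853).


p = 853 is prime, so compute (713/853) with the reciprocity algorithm (Jacobi-symbol steps: pull out 2s via (2/n), flip via reciprocity, reduce):
  reciprocity: (713/853) -> +(853/713)
  reduce: (140/713)
  pull out 2: (2/713) = +1  (since 713 mod 8 = 1)
  pull out 2: (2/713) = +1  (since 713 mod 8 = 1)
  reciprocity: (35/713) -> +(713/35)
  reduce: (13/35)
  reciprocity: (13/35) -> +(35/13)
  reduce: (9/13)
  reciprocity: (9/13) -> +(13/9)
  reduce: (4/9)
  pull out 2: (2/9) = +1  (since 9 mod 8 = 1)
  pull out 2: (2/9) = +1  (since 9 mod 8 = 1)
  (1/9) = 1
Product of signs = 1
(713/853) = 1

1


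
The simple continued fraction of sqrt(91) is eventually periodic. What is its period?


Run the CF algorithm for sqrt(91).
a_0 = floor(sqrt(91)) = 9; set m_0=0, q_0=1.
Recurrence: m' = q*a - m,  q' = (d - m'^2)/q,  a' = floor((a_0 + m')/q').
  step 1: m=9, q=10, a=1
  step 2: m=1, q=9, a=1
  step 3: m=8, q=3, a=5
  step 4: m=7, q=14, a=1
  step 5: m=7, q=3, a=5
  step 6: m=8, q=9, a=1
  step 7: m=1, q=10, a=1
  step 8: m=9, q=1, a=18
a_8 = 2*a_0 = 18, so the period closes here.
sqrt(91) = [9; 1, 1, 5, 1, 5, 1, 1, 18]
Period length = 8

8


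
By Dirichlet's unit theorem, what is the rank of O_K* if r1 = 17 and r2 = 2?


By Dirichlet's unit theorem:
rank = r1 + r2 - 1
= 17 + 2 - 1
= 18

18


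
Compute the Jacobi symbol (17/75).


Compute (17/75) via quadratic reciprocity:
  reciprocity: (17/75) -> +(75/17)
  reduce: (7/17)
  reciprocity: (7/17) -> +(17/7)
  reduce: (3/7)
  reciprocity: (3/7) -> -(7/3)
  reduce: (1/3)
  (1/3) = 1
Product of signs = -1

-1


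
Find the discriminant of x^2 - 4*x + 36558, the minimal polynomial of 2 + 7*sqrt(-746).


The element 2 + 7*sqrt(-746) has minimal polynomial:
x^2 - 4*x + 36558
Discriminant = (-4)^2 - 4*(36558)
= 16 - 146232
= -146216

-146216


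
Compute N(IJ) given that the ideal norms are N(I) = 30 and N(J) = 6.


N(IJ) = N(I) * N(J)
= 30 * 6
= 180

180


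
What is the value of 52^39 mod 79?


p = 79 is prime and the exponent is (p-1)/2 = 39, so by Euler's criterion 52^39 = (52/79) = +1 or -1 mod 79.
Compute by square-and-multiply:
  39 = 32 + 4 + 2 + 1 (binary 100111)
  Repeated squaring mod 79: 52^1 = 52, 52^2 = 18, 52^4 = 8, 52^8 = 64, 52^16 = 67, 52^32 = 65
  52^39 = 52^32 * 52^4 * 52^2 * 52^1 = 65 * 8 * 18 * 52 mod 79
    65 * 8 = 520 = 46 mod 79
    46 * 18 = 828 = 38 mod 79
    38 * 52 = 1976 = 1 mod 79
  52^39 = 1 mod 79
Result 1: 52 is a quadratic residue mod 79.
52^39 mod 79 = 1

1


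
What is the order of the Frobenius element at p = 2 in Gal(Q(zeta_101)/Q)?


The Frobenius at p in Gal(Q(zeta_n)/Q) = (Z/nZ)* is the class of p, so its order is ord_101(2), the smallest k >= 1 with 2^k = 1 mod 101.
n = 101 = 101, phi(101) = 100; the order divides phi(n).
Divisors of 100: 1, 2, 4, 5, 10, 20, 25, 50, 100
Repeated squaring mod 101: 2^1 = 2, 2^2 = 4, 2^4 = 16, 2^8 = 54, 2^16 = 88, 2^32 = 68, 2^64 = 79
Test divisors in increasing order:
  k=1: 2^1 = 2 mod 101
  k=2: 2^2 = 4 mod 101
  k=4: 2^4 = 16 mod 101
  k=5: 2^5 = 16 * 2 = 32 mod 101
  k=10: 2^10 = 54 * 4 = 14 mod 101
  k=20: 2^20 = 88 * 16 = 95 mod 101
  k=25: 2^25 = 88 * 54 * 2 = 10 mod 101
  k=50: 2^50 = 68 * 88 * 4 = 100 mod 101
  k=100: 2^100 = 79 * 68 * 16 = 1 mod 101  <- first divisor giving 1
Order = 100

100


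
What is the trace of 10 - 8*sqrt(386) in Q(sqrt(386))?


Tr(a + b*sqrt(d)) = (a + b*sqrt(d)) + (a - b*sqrt(d)) = 2a
= 2 * (10)
= 20

20


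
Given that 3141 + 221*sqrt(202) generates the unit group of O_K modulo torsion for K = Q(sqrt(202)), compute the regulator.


epsilon = 3141 + 221*sqrt(202)
= 6282.0002
R = ln(6282.0002)
= 8.7454

8.7454


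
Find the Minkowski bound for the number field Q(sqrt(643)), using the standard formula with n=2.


d = 643, d mod 4 = 3, so disc(K) = 4d = 2572; |disc(K)| = 2572
Real quadratic field, so n = 2, s = r2 = 0, r1 = 2
M = (n!/n^n) * (4/pi)^s * sqrt(|disc(K)|) = (2!/2^2) * (4/pi)^0 * sqrt(2572)
= 0.5 * 1.000000 * 50.714889
= 25.3574

25.3574


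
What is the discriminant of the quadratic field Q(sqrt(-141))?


For K = Q(sqrt(d)) with d squarefree: disc(K) = d if d = 1 mod 4, and disc(K) = 4d if d = 2 or 3 mod 4.
Here d = -141, and d mod 4 = 3.
d = 3 mod 4, not 1 (O_K = Z[sqrt(d)]), so disc(K) = 4d = 4 * (-141) = -564

-564
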